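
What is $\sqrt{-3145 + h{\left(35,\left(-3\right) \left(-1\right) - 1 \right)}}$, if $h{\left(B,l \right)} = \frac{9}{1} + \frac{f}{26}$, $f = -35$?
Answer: $\frac{i \sqrt{2120846}}{26} \approx 56.012 i$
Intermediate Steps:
$h{\left(B,l \right)} = \frac{199}{26}$ ($h{\left(B,l \right)} = \frac{9}{1} - \frac{35}{26} = 9 \cdot 1 - \frac{35}{26} = 9 - \frac{35}{26} = \frac{199}{26}$)
$\sqrt{-3145 + h{\left(35,\left(-3\right) \left(-1\right) - 1 \right)}} = \sqrt{-3145 + \frac{199}{26}} = \sqrt{- \frac{81571}{26}} = \frac{i \sqrt{2120846}}{26}$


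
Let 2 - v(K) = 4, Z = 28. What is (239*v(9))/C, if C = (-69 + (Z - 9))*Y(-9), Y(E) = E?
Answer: -239/225 ≈ -1.0622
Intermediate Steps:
v(K) = -2 (v(K) = 2 - 1*4 = 2 - 4 = -2)
C = 450 (C = (-69 + (28 - 9))*(-9) = (-69 + 19)*(-9) = -50*(-9) = 450)
(239*v(9))/C = (239*(-2))/450 = -478*1/450 = -239/225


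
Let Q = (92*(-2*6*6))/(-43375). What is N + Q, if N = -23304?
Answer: -1010804376/43375 ≈ -23304.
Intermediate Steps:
Q = 6624/43375 (Q = (92*(-12*6))*(-1/43375) = (92*(-72))*(-1/43375) = -6624*(-1/43375) = 6624/43375 ≈ 0.15271)
N + Q = -23304 + 6624/43375 = -1010804376/43375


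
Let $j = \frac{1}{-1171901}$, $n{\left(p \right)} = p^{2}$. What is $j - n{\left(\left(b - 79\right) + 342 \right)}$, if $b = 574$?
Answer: $- \frac{820997511670}{1171901} \approx -7.0057 \cdot 10^{5}$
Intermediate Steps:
$j = - \frac{1}{1171901} \approx -8.5331 \cdot 10^{-7}$
$j - n{\left(\left(b - 79\right) + 342 \right)} = - \frac{1}{1171901} - \left(\left(574 - 79\right) + 342\right)^{2} = - \frac{1}{1171901} - \left(495 + 342\right)^{2} = - \frac{1}{1171901} - 837^{2} = - \frac{1}{1171901} - 700569 = - \frac{820997511670}{1171901}$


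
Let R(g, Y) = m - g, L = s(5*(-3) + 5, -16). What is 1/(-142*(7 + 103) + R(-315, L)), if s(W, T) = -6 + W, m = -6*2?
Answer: -1/15317 ≈ -6.5287e-5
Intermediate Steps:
m = -12
L = -16 (L = -6 + (5*(-3) + 5) = -6 + (-15 + 5) = -6 - 10 = -16)
R(g, Y) = -12 - g
1/(-142*(7 + 103) + R(-315, L)) = 1/(-142*(7 + 103) + (-12 - 1*(-315))) = 1/(-142*110 + (-12 + 315)) = 1/(-15620 + 303) = 1/(-15317) = -1/15317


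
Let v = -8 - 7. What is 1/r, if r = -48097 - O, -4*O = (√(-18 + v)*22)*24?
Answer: -48097/2313896401 - 132*I*√33/2313896401 ≈ -2.0786e-5 - 3.2771e-7*I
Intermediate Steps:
v = -15
O = -132*I*√33 (O = -√(-18 - 15)*22*24/4 = -√(-33)*22*24/4 = -(I*√33)*22*24/4 = -22*I*√33*24/4 = -132*I*√33 ≈ -758.28*I)
r = -48097 + 132*I*√33 (r = -48097 - (-132)*I*√33 = -48097 + 132*I*√33 ≈ -48097.0 + 758.28*I)
1/r = 1/(-48097 + 132*I*√33)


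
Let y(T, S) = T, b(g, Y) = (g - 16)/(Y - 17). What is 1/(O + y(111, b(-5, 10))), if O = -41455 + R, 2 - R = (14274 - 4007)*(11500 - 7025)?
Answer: -1/45986167 ≈ -2.1746e-8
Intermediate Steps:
b(g, Y) = (-16 + g)/(-17 + Y)
R = -45944823 (R = 2 - (14274 - 4007)*(11500 - 7025) = 2 - 10267*4475 = 2 - 1*45944825 = 2 - 45944825 = -45944823)
O = -45986278 (O = -41455 - 45944823 = -45986278)
1/(O + y(111, b(-5, 10))) = 1/(-45986278 + 111) = 1/(-45986167) = -1/45986167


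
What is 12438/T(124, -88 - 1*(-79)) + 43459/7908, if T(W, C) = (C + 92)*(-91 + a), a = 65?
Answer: -2287591/8532732 ≈ -0.26810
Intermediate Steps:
T(W, C) = -2392 - 26*C (T(W, C) = (C + 92)*(-91 + 65) = (92 + C)*(-26) = -2392 - 26*C)
12438/T(124, -88 - 1*(-79)) + 43459/7908 = 12438/(-2392 - 26*(-88 - 1*(-79))) + 43459/7908 = 12438/(-2392 - 26*(-88 + 79)) + 43459*(1/7908) = 12438/(-2392 - 26*(-9)) + 43459/7908 = 12438/(-2392 + 234) + 43459/7908 = 12438/(-2158) + 43459/7908 = 12438*(-1/2158) + 43459/7908 = -6219/1079 + 43459/7908 = -2287591/8532732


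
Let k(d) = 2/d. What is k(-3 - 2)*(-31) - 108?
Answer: -478/5 ≈ -95.600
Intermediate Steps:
k(-3 - 2)*(-31) - 108 = (2/(-3 - 2))*(-31) - 108 = (2/(-5))*(-31) - 108 = (2*(-⅕))*(-31) - 108 = -⅖*(-31) - 108 = 62/5 - 108 = -478/5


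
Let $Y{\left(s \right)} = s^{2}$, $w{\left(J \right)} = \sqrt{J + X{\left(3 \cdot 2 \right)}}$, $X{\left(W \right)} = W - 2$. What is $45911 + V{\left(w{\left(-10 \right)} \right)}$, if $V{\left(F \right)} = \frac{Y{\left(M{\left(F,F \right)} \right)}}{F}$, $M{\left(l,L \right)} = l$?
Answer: $45911 + i \sqrt{6} \approx 45911.0 + 2.4495 i$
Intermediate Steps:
$X{\left(W \right)} = -2 + W$
$w{\left(J \right)} = \sqrt{4 + J}$ ($w{\left(J \right)} = \sqrt{J + \left(-2 + 3 \cdot 2\right)} = \sqrt{J + \left(-2 + 6\right)} = \sqrt{J + 4} = \sqrt{4 + J}$)
$V{\left(F \right)} = F$ ($V{\left(F \right)} = \frac{F^{2}}{F} = F$)
$45911 + V{\left(w{\left(-10 \right)} \right)} = 45911 + \sqrt{4 - 10} = 45911 + \sqrt{-6} = 45911 + i \sqrt{6}$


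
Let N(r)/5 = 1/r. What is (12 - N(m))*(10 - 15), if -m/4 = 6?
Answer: -1465/24 ≈ -61.042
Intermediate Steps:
m = -24 (m = -4*6 = -24)
N(r) = 5/r (N(r) = 5*(1/r) = 5/r)
(12 - N(m))*(10 - 15) = (12 - 5/(-24))*(10 - 15) = (12 - 5*(-1)/24)*(-5) = (12 - 1*(-5/24))*(-5) = (12 + 5/24)*(-5) = (293/24)*(-5) = -1465/24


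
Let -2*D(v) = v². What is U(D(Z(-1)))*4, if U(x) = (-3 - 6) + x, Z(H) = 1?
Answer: -38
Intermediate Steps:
D(v) = -v²/2
U(x) = -9 + x
U(D(Z(-1)))*4 = (-9 - ½*1²)*4 = (-9 - ½*1)*4 = (-9 - ½)*4 = -19/2*4 = -38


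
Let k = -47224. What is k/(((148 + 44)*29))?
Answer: -5903/696 ≈ -8.4813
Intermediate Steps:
k/(((148 + 44)*29)) = -47224*1/(29*(148 + 44)) = -47224/(192*29) = -47224/5568 = -47224*1/5568 = -5903/696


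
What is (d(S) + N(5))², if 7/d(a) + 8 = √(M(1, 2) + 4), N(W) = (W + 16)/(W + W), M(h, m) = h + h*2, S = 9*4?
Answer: 440069/324900 - 4459*√7/16245 ≈ 0.62826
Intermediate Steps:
S = 36
M(h, m) = 3*h (M(h, m) = h + 2*h = 3*h)
N(W) = (16 + W)/(2*W) (N(W) = (16 + W)/((2*W)) = (16 + W)*(1/(2*W)) = (16 + W)/(2*W))
d(a) = 7/(-8 + √7) (d(a) = 7/(-8 + √(3*1 + 4)) = 7/(-8 + √(3 + 4)) = 7/(-8 + √7))
(d(S) + N(5))² = ((-56/57 - 7*√7/57) + (½)*(16 + 5)/5)² = ((-56/57 - 7*√7/57) + (½)*(⅕)*21)² = ((-56/57 - 7*√7/57) + 21/10)² = (637/570 - 7*√7/57)²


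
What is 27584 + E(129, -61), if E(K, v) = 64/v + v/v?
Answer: 1682621/61 ≈ 27584.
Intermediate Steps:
E(K, v) = 1 + 64/v (E(K, v) = 64/v + 1 = 1 + 64/v)
27584 + E(129, -61) = 27584 + (64 - 61)/(-61) = 27584 - 1/61*3 = 27584 - 3/61 = 1682621/61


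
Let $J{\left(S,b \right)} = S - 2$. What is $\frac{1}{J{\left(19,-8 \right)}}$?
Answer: $\frac{1}{17} \approx 0.058824$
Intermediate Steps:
$J{\left(S,b \right)} = -2 + S$ ($J{\left(S,b \right)} = S - 2 = -2 + S$)
$\frac{1}{J{\left(19,-8 \right)}} = \frac{1}{-2 + 19} = \frac{1}{17}$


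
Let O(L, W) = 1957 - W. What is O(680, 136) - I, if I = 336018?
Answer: -334197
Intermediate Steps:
O(680, 136) - I = (1957 - 1*136) - 1*336018 = (1957 - 136) - 336018 = 1821 - 336018 = -334197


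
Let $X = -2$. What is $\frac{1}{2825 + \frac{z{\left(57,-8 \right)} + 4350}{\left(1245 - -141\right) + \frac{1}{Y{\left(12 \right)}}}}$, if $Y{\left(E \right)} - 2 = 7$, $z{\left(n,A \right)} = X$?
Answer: $\frac{12475}{35281007} \approx 0.00035359$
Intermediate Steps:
$z{\left(n,A \right)} = -2$
$Y{\left(E \right)} = 9$ ($Y{\left(E \right)} = 2 + 7 = 9$)
$\frac{1}{2825 + \frac{z{\left(57,-8 \right)} + 4350}{\left(1245 - -141\right) + \frac{1}{Y{\left(12 \right)}}}} = \frac{1}{2825 + \frac{-2 + 4350}{\left(1245 - -141\right) + \frac{1}{9}}} = \frac{1}{2825 + \frac{4348}{\left(1245 + 141\right) + \frac{1}{9}}} = \frac{1}{2825 + \frac{4348}{1386 + \frac{1}{9}}} = \frac{1}{2825 + \frac{4348}{\frac{12475}{9}}} = \frac{1}{2825 + 4348 \cdot \frac{9}{12475}} = \frac{1}{2825 + \frac{39132}{12475}} = \frac{1}{\frac{35281007}{12475}} = \frac{12475}{35281007}$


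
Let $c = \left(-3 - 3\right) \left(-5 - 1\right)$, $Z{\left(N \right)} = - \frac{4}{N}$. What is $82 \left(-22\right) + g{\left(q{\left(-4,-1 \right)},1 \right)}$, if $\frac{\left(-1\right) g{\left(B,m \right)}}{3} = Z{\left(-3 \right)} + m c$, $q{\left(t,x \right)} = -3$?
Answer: $-1916$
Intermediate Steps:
$c = 36$ ($c = \left(-6\right) \left(-6\right) = 36$)
$g{\left(B,m \right)} = -4 - 108 m$ ($g{\left(B,m \right)} = - 3 \left(- \frac{4}{-3} + m 36\right) = - 3 \left(\left(-4\right) \left(- \frac{1}{3}\right) + 36 m\right) = - 3 \left(\frac{4}{3} + 36 m\right) = -4 - 108 m$)
$82 \left(-22\right) + g{\left(q{\left(-4,-1 \right)},1 \right)} = 82 \left(-22\right) - 112 = -1804 - 112 = -1916$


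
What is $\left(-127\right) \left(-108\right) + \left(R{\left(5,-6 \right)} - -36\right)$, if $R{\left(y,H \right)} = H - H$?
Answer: $13752$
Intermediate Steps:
$R{\left(y,H \right)} = 0$
$\left(-127\right) \left(-108\right) + \left(R{\left(5,-6 \right)} - -36\right) = \left(-127\right) \left(-108\right) + \left(0 - -36\right) = 13716 + \left(0 + 36\right) = 13716 + 36 = 13752$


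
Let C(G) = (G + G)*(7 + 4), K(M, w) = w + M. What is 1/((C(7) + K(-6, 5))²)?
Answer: 1/23409 ≈ 4.2719e-5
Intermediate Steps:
K(M, w) = M + w
C(G) = 22*G (C(G) = (2*G)*11 = 22*G)
1/((C(7) + K(-6, 5))²) = 1/((22*7 + (-6 + 5))²) = 1/((154 - 1)²) = 1/(153²) = 1/23409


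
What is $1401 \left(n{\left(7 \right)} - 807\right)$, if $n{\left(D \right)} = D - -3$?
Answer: $-1116597$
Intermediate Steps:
$n{\left(D \right)} = 3 + D$ ($n{\left(D \right)} = D + 3 = 3 + D$)
$1401 \left(n{\left(7 \right)} - 807\right) = 1401 \left(\left(3 + 7\right) - 807\right) = 1401 \left(10 - 807\right) = 1401 \left(-797\right) = -1116597$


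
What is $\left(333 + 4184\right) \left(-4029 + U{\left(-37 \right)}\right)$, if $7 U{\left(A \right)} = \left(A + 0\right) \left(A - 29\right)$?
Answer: $- \frac{116362437}{7} \approx -1.6623 \cdot 10^{7}$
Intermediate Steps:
$U{\left(A \right)} = \frac{A \left(-29 + A\right)}{7}$ ($U{\left(A \right)} = \frac{\left(A + 0\right) \left(A - 29\right)}{7} = \frac{A \left(-29 + A\right)}{7}$)
$\left(333 + 4184\right) \left(-4029 + U{\left(-37 \right)}\right) = \left(333 + 4184\right) \left(-4029 + \frac{1}{7} \left(-37\right) \left(-29 - 37\right)\right) = 4517 \left(-4029 + \frac{1}{7} \left(-37\right) \left(-66\right)\right) = 4517 \left(-4029 + \frac{2442}{7}\right) = 4517 \left(- \frac{25761}{7}\right) = - \frac{116362437}{7}$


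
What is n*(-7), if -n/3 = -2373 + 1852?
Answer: -10941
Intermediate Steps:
n = 1563 (n = -3*(-2373 + 1852) = -3*(-521) = 1563)
n*(-7) = 1563*(-7) = -10941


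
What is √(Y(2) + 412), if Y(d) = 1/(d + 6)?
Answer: √6594/4 ≈ 20.301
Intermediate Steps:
Y(d) = 1/(6 + d)
√(Y(2) + 412) = √(1/(6 + 2) + 412) = √(1/8 + 412) = √(⅛ + 412) = √(3297/8) = √6594/4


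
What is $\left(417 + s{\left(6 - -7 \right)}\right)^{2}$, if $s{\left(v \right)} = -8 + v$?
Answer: $178084$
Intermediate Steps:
$\left(417 + s{\left(6 - -7 \right)}\right)^{2} = \left(417 + \left(-8 + \left(6 - -7\right)\right)\right)^{2} = \left(417 + \left(-8 + \left(6 + 7\right)\right)\right)^{2} = \left(417 + \left(-8 + 13\right)\right)^{2} = \left(417 + 5\right)^{2} = 422^{2} = 178084$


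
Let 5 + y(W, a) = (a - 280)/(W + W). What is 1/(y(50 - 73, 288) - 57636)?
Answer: -23/1325747 ≈ -1.7349e-5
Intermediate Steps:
y(W, a) = -5 + (-280 + a)/(2*W) (y(W, a) = -5 + (a - 280)/(W + W) = -5 + (-280 + a)/((2*W)) = -5 + (-280 + a)*(1/(2*W)) = -5 + (-280 + a)/(2*W))
1/(y(50 - 73, 288) - 57636) = 1/((-280 + 288 - 10*(50 - 73))/(2*(50 - 73)) - 57636) = 1/((½)*(-280 + 288 - 10*(-23))/(-23) - 57636) = 1/((½)*(-1/23)*(-280 + 288 + 230) - 57636) = 1/((½)*(-1/23)*238 - 57636) = 1/(-119/23 - 57636) = 1/(-1325747/23) = -23/1325747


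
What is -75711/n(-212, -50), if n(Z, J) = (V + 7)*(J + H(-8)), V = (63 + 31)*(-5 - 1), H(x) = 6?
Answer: -75711/24508 ≈ -3.0892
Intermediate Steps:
V = -564 (V = 94*(-6) = -564)
n(Z, J) = -3342 - 557*J (n(Z, J) = (-564 + 7)*(J + 6) = -557*(6 + J) = -3342 - 557*J)
-75711/n(-212, -50) = -75711/(-3342 - 557*(-50)) = -75711/(-3342 + 27850) = -75711/24508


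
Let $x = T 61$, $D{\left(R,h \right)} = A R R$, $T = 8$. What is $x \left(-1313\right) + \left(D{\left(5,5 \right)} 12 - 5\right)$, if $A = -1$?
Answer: $-641049$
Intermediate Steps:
$D{\left(R,h \right)} = - R^{2}$ ($D{\left(R,h \right)} = - R R = - R^{2}$)
$x = 488$ ($x = 8 \cdot 61 = 488$)
$x \left(-1313\right) + \left(D{\left(5,5 \right)} 12 - 5\right) = 488 \left(-1313\right) + \left(- 5^{2} \cdot 12 - 5\right) = -640744 + \left(\left(-1\right) 25 \cdot 12 - 5\right) = -640744 - 305 = -641049$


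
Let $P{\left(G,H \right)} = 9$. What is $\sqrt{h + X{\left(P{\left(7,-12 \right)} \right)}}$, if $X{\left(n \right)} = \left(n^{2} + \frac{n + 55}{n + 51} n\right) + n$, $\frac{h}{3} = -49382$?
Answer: $\frac{6 i \sqrt{102810}}{5} \approx 384.77 i$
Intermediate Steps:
$h = -148146$ ($h = 3 \left(-49382\right) = -148146$)
$X{\left(n \right)} = n + n^{2} + \frac{n \left(55 + n\right)}{51 + n}$ ($X{\left(n \right)} = \left(n^{2} + \frac{55 + n}{51 + n} n\right) + n = \left(n^{2} + \frac{n \left(55 + n\right)}{51 + n}\right) + n = n + n^{2} + \frac{n \left(55 + n\right)}{51 + n}$)
$\sqrt{h + X{\left(P{\left(7,-12 \right)} \right)}} = \sqrt{-148146 + \frac{9 \left(106 + 9^{2} + 53 \cdot 9\right)}{51 + 9}} = \sqrt{-148146 + \frac{9 \left(106 + 81 + 477\right)}{60}} = \sqrt{-148146 + 9 \cdot \frac{1}{60} \cdot 664} = \sqrt{-148146 + \frac{498}{5}} = \sqrt{- \frac{740232}{5}} = \frac{6 i \sqrt{102810}}{5}$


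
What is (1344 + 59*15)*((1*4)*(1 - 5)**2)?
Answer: 142656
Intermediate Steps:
(1344 + 59*15)*((1*4)*(1 - 5)**2) = (1344 + 885)*(4*(-4)**2) = 2229*(4*16) = 2229*64 = 142656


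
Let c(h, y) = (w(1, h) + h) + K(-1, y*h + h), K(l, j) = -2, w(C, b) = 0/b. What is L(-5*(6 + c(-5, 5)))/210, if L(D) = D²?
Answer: 5/42 ≈ 0.11905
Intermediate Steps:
w(C, b) = 0
c(h, y) = -2 + h (c(h, y) = (0 + h) - 2 = h - 2 = -2 + h)
L(-5*(6 + c(-5, 5)))/210 = (-5*(6 + (-2 - 5)))²/210 = (-5*(6 - 7))²*(1/210) = (-5*(-1))²*(1/210) = 5²*(1/210) = 25*(1/210) = 5/42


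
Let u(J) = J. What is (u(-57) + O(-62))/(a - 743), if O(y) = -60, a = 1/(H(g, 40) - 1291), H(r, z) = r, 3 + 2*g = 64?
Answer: 22689/144085 ≈ 0.15747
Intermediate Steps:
g = 61/2 (g = -3/2 + (1/2)*64 = -3/2 + 32 = 61/2 ≈ 30.500)
a = -2/2521 (a = 1/(61/2 - 1291) = 1/(-2521/2) = -2/2521 ≈ -0.00079334)
(u(-57) + O(-62))/(a - 743) = (-57 - 60)/(-2/2521 - 743) = -117/(-1873105/2521) = -117*(-2521/1873105) = 22689/144085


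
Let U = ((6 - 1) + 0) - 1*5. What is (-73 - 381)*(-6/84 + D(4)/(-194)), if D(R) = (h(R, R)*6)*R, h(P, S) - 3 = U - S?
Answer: -16117/679 ≈ -23.736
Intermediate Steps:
U = 0 (U = (5 + 0) - 5 = 5 - 5 = 0)
h(P, S) = 3 - S (h(P, S) = 3 + (0 - S) = 3 - S)
D(R) = R*(18 - 6*R) (D(R) = ((3 - R)*6)*R = (18 - 6*R)*R = R*(18 - 6*R))
(-73 - 381)*(-6/84 + D(4)/(-194)) = (-73 - 381)*(-6/84 + (6*4*(3 - 1*4))/(-194)) = -454*(-6*1/84 + (6*4*(3 - 4))*(-1/194)) = -454*(-1/14 + (6*4*(-1))*(-1/194)) = -454*(-1/14 - 24*(-1/194)) = -454*(-1/14 + 12/97) = -454*71/1358 = -16117/679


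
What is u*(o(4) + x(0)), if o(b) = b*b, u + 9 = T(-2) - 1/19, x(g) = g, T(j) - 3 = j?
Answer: -2448/19 ≈ -128.84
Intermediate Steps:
T(j) = 3 + j
u = -153/19 (u = -9 + ((3 - 2) - 1/19) = -9 + (1 - 1*1/19) = -9 + (1 - 1/19) = -9 + 18/19 = -153/19 ≈ -8.0526)
o(b) = b²
u*(o(4) + x(0)) = -153*(4² + 0)/19 = -153*(16 + 0)/19 = -153/19*16 = -2448/19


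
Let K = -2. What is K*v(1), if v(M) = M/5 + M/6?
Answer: -11/15 ≈ -0.73333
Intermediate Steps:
v(M) = 11*M/30 (v(M) = M*(⅕) + M*(⅙) = M/5 + M/6 = 11*M/30)
K*v(1) = -11/15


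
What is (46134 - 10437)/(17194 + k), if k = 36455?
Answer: 11899/17883 ≈ 0.66538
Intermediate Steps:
(46134 - 10437)/(17194 + k) = (46134 - 10437)/(17194 + 36455) = 35697/53649 = 35697*(1/53649) = 11899/17883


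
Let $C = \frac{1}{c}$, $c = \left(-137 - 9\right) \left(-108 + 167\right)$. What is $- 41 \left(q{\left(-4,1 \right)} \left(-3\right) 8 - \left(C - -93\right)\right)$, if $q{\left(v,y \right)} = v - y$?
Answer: $- \frac{9535739}{8614} \approx -1107.0$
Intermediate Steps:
$c = -8614$ ($c = \left(-146\right) 59 = -8614$)
$C = - \frac{1}{8614}$ ($C = \frac{1}{-8614} = - \frac{1}{8614} \approx -0.00011609$)
$- 41 \left(q{\left(-4,1 \right)} \left(-3\right) 8 - \left(C - -93\right)\right) = - 41 \left(\left(-4 - 1\right) \left(-3\right) 8 - \left(- \frac{1}{8614} - -93\right)\right) = - 41 \left(\left(-4 - 1\right) \left(-3\right) 8 - \left(- \frac{1}{8614} + 93\right)\right) = - 41 \left(\left(-5\right) \left(-3\right) 8 - \frac{801101}{8614}\right) = - 41 \left(15 \cdot 8 - \frac{801101}{8614}\right) = - 41 \left(120 - \frac{801101}{8614}\right) = \left(-41\right) \frac{232579}{8614} = - \frac{9535739}{8614}$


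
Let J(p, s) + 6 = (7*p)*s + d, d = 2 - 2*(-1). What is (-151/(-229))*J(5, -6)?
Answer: -32012/229 ≈ -139.79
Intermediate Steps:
d = 4 (d = 2 + 2 = 4)
J(p, s) = -2 + 7*p*s (J(p, s) = -6 + ((7*p)*s + 4) = -6 + (7*p*s + 4) = -6 + (4 + 7*p*s) = -2 + 7*p*s)
(-151/(-229))*J(5, -6) = (-151/(-229))*(-2 + 7*5*(-6)) = (-151*(-1/229))*(-2 - 210) = (151/229)*(-212) = -32012/229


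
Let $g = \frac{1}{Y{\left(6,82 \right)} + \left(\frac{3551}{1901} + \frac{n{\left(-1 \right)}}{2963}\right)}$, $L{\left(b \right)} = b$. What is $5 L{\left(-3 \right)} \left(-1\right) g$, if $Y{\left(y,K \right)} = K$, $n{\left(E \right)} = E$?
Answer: $\frac{28163315}{157466026} \approx 0.17885$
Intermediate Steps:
$g = \frac{5632663}{472398078}$ ($g = \frac{1}{82 + \left(\frac{3551}{1901} - \frac{1}{2963}\right)} = \frac{1}{82 + \frac{10519712}{5632663}} = \frac{1}{\frac{472398078}{5632663}} = \frac{5632663}{472398078} \approx 0.011924$)
$5 L{\left(-3 \right)} \left(-1\right) g = 5 \left(-3\right) \left(-1\right) \frac{5632663}{472398078} = \left(-15\right) \left(-1\right) \frac{5632663}{472398078} = 15 \cdot \frac{5632663}{472398078} = \frac{28163315}{157466026}$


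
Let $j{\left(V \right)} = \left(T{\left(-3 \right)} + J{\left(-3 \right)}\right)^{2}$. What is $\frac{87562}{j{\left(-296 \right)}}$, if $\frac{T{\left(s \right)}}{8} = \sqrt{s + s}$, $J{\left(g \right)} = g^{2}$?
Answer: $\frac{87562}{\left(9 + 8 i \sqrt{6}\right)^{2}} \approx -122.7 - 142.84 i$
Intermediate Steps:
$T{\left(s \right)} = 8 \sqrt{2} \sqrt{s}$ ($T{\left(s \right)} = 8 \sqrt{s + s} = 8 \sqrt{2 s} = 8 \sqrt{2} \sqrt{s}$)
$j{\left(V \right)} = \left(9 + 8 i \sqrt{6}\right)^{2}$ ($j{\left(V \right)} = \left(8 \sqrt{2} \sqrt{-3} + \left(-3\right)^{2}\right)^{2} = \left(8 \sqrt{2} i \sqrt{3} + 9\right)^{2} = \left(8 i \sqrt{6} + 9\right)^{2} = \left(9 + 8 i \sqrt{6}\right)^{2}$)
$\frac{87562}{j{\left(-296 \right)}} = \frac{87562}{-303 + 144 i \sqrt{6}}$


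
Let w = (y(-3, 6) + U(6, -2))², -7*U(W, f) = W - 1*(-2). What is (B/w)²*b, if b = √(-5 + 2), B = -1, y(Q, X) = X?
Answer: 2401*I*√3/1336336 ≈ 0.003112*I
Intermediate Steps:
U(W, f) = -2/7 - W/7 (U(W, f) = -(W - 1*(-2))/7 = -(W + 2)/7 = -(2 + W)/7 = -2/7 - W/7)
b = I*√3 (b = √(-3) = I*√3 ≈ 1.732*I)
w = 1156/49 (w = (6 + (-2/7 - ⅐*6))² = (6 + (-2/7 - 6/7))² = (6 - 8/7)² = (34/7)² = 1156/49 ≈ 23.592)
(B/w)²*b = (-1/1156/49)²*(I*√3) = (-1*49/1156)²*(I*√3) = (-49/1156)²*(I*√3) = 2401*(I*√3)/1336336 = 2401*I*√3/1336336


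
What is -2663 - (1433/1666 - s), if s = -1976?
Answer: -7730007/1666 ≈ -4639.9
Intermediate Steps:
-2663 - (1433/1666 - s) = -2663 - (1433/1666 - 1*(-1976)) = -2663 - (1433*(1/1666) + 1976) = -2663 - (1433/1666 + 1976) = -2663 - 1*3293449/1666 = -2663 - 3293449/1666 = -7730007/1666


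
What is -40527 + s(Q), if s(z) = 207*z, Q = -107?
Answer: -62676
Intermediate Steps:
-40527 + s(Q) = -40527 + 207*(-107) = -40527 - 22149 = -62676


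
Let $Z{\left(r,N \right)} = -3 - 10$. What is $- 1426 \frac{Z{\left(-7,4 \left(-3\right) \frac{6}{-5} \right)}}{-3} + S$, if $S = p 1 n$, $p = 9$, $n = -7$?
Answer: $- \frac{18727}{3} \approx -6242.3$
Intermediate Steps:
$Z{\left(r,N \right)} = -13$ ($Z{\left(r,N \right)} = -3 - 10 = -13$)
$S = -63$ ($S = 9 \cdot 1 \left(-7\right) = 9 \left(-7\right) = -63$)
$- 1426 \frac{Z{\left(-7,4 \left(-3\right) \frac{6}{-5} \right)}}{-3} + S = - 1426 \frac{1}{-3} \left(-13\right) - 63 = - 1426 \left(\left(- \frac{1}{3}\right) \left(-13\right)\right) - 63 = \left(-1426\right) \frac{13}{3} - 63 = - \frac{18538}{3} - 63 = - \frac{18727}{3}$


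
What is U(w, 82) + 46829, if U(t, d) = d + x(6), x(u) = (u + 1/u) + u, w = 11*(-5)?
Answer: 281539/6 ≈ 46923.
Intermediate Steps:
w = -55
x(u) = 1/u + 2*u
U(t, d) = 73/6 + d (U(t, d) = d + (1/6 + 2*6) = d + (⅙ + 12) = d + 73/6 = 73/6 + d)
U(w, 82) + 46829 = (73/6 + 82) + 46829 = 565/6 + 46829 = 281539/6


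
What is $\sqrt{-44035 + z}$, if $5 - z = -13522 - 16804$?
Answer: $2 i \sqrt{3426} \approx 117.06 i$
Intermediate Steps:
$z = 30331$ ($z = 5 - \left(-13522 - 16804\right) = 5 - -30326 = 5 + 30326 = 30331$)
$\sqrt{-44035 + z} = \sqrt{-44035 + 30331} = \sqrt{-13704} = 2 i \sqrt{3426}$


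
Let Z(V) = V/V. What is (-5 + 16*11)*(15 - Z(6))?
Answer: 2394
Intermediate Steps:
Z(V) = 1
(-5 + 16*11)*(15 - Z(6)) = (-5 + 16*11)*(15 - 1*1) = (-5 + 176)*(15 - 1) = 171*14 = 2394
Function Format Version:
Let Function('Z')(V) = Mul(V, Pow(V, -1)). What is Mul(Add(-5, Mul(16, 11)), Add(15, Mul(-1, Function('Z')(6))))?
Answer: 2394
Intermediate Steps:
Function('Z')(V) = 1
Mul(Add(-5, Mul(16, 11)), Add(15, Mul(-1, Function('Z')(6)))) = Mul(Add(-5, Mul(16, 11)), Add(15, Mul(-1, 1))) = Mul(Add(-5, 176), Add(15, -1)) = Mul(171, 14) = 2394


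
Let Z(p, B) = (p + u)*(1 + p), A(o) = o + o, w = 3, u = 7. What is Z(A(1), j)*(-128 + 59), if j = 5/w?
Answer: -1863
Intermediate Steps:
j = 5/3 ≈ 1.6667
A(o) = 2*o
Z(p, B) = (1 + p)*(7 + p) (Z(p, B) = (p + 7)*(1 + p) = (7 + p)*(1 + p) = (1 + p)*(7 + p))
Z(A(1), j)*(-128 + 59) = (7 + (2*1)**2 + 8*(2*1))*(-128 + 59) = (7 + 2**2 + 8*2)*(-69) = (7 + 4 + 16)*(-69) = 27*(-69) = -1863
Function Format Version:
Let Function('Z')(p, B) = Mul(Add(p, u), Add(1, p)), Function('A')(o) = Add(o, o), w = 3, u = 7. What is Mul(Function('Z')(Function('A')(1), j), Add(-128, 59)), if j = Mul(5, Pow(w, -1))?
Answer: -1863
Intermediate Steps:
j = Rational(5, 3) (j = Mul(5, Pow(3, -1)) = Mul(5, Rational(1, 3)) = Rational(5, 3) ≈ 1.6667)
Function('A')(o) = Mul(2, o)
Function('Z')(p, B) = Mul(Add(1, p), Add(7, p)) (Function('Z')(p, B) = Mul(Add(p, 7), Add(1, p)) = Mul(Add(7, p), Add(1, p)) = Mul(Add(1, p), Add(7, p)))
Mul(Function('Z')(Function('A')(1), j), Add(-128, 59)) = Mul(Add(7, Pow(Mul(2, 1), 2), Mul(8, Mul(2, 1))), Add(-128, 59)) = Mul(Add(7, Pow(2, 2), Mul(8, 2)), -69) = Mul(Add(7, 4, 16), -69) = Mul(27, -69) = -1863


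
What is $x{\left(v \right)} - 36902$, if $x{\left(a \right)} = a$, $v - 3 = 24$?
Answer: $-36875$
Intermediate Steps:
$v = 27$ ($v = 3 + 24 = 27$)
$x{\left(v \right)} - 36902 = 27 - 36902 = -36875$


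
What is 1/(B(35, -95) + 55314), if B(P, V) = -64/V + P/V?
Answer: 95/5254859 ≈ 1.8079e-5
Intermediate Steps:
1/(B(35, -95) + 55314) = 1/((-64 + 35)/(-95) + 55314) = 1/(-1/95*(-29) + 55314) = 1/(29/95 + 55314) = 1/(5254859/95) = 95/5254859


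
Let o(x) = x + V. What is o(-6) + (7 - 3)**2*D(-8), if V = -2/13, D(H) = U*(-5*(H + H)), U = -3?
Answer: -50000/13 ≈ -3846.2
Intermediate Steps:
D(H) = 30*H (D(H) = -(-15)*(H + H) = -(-15)*2*H = -(-30)*H = 30*H)
V = -2/13 (V = -2*1/13 = -2/13 ≈ -0.15385)
o(x) = -2/13 + x (o(x) = x - 2/13 = -2/13 + x)
o(-6) + (7 - 3)**2*D(-8) = (-2/13 - 6) + (7 - 3)**2*(30*(-8)) = -80/13 + 4**2*(-240) = -80/13 + 16*(-240) = -80/13 - 3840 = -50000/13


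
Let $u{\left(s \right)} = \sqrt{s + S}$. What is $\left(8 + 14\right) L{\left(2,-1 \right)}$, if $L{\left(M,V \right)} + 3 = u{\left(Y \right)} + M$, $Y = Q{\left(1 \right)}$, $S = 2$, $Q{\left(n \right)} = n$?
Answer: $-22 + 22 \sqrt{3} \approx 16.105$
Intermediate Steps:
$Y = 1$
$u{\left(s \right)} = \sqrt{2 + s}$ ($u{\left(s \right)} = \sqrt{s + 2} = \sqrt{2 + s}$)
$L{\left(M,V \right)} = -3 + M + \sqrt{3}$ ($L{\left(M,V \right)} = -3 + \left(\sqrt{2 + 1} + M\right) = -3 + \left(\sqrt{3} + M\right) = -3 + \left(M + \sqrt{3}\right) = -3 + M + \sqrt{3}$)
$\left(8 + 14\right) L{\left(2,-1 \right)} = \left(8 + 14\right) \left(-3 + 2 + \sqrt{3}\right) = 22 \left(-1 + \sqrt{3}\right) = -22 + 22 \sqrt{3}$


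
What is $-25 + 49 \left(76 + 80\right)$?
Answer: $7619$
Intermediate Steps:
$-25 + 49 \left(76 + 80\right) = -25 + 49 \cdot 156 = -25 + 7644 = 7619$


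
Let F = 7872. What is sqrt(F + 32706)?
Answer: sqrt(40578) ≈ 201.44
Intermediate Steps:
sqrt(F + 32706) = sqrt(7872 + 32706) = sqrt(40578)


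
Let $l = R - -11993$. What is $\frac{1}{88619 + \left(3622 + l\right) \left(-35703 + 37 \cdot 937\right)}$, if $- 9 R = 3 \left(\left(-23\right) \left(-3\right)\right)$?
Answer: $- \frac{1}{16033509} \approx -6.2369 \cdot 10^{-8}$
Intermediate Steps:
$R = -23$ ($R = - \frac{3 \left(\left(-23\right) \left(-3\right)\right)}{9} = - \frac{3 \cdot 69}{9} = \left(- \frac{1}{9}\right) 207 = -23$)
$l = 11970$ ($l = -23 - -11993 = -23 + 11993 = 11970$)
$\frac{1}{88619 + \left(3622 + l\right) \left(-35703 + 37 \cdot 937\right)} = \frac{1}{88619 + \left(3622 + 11970\right) \left(-35703 + 37 \cdot 937\right)} = \frac{1}{88619 + 15592 \left(-35703 + 34669\right)} = \frac{1}{88619 + 15592 \left(-1034\right)} = \frac{1}{88619 - 16122128} = \frac{1}{-16033509} = - \frac{1}{16033509}$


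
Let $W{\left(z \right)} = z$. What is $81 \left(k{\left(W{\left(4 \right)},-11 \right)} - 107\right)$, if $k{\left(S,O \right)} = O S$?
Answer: $-12231$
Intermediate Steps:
$81 \left(k{\left(W{\left(4 \right)},-11 \right)} - 107\right) = 81 \left(\left(-11\right) 4 - 107\right) = 81 \left(-44 - 107\right) = 81 \left(-151\right) = -12231$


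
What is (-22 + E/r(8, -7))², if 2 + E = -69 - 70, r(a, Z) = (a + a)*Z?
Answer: 5396329/12544 ≈ 430.19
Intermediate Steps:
r(a, Z) = 2*Z*a (r(a, Z) = (2*a)*Z = 2*Z*a)
E = -141 (E = -2 + (-69 - 70) = -2 - 139 = -141)
(-22 + E/r(8, -7))² = (-22 - 141/(2*(-7)*8))² = (-22 - 141/(-112))² = (-22 - 141*(-1/112))² = (-22 + 141/112)² = (-2323/112)² = 5396329/12544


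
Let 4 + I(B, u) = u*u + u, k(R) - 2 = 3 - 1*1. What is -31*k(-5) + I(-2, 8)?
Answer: -56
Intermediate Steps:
k(R) = 4 (k(R) = 2 + (3 - 1*1) = 2 + (3 - 1) = 2 + 2 = 4)
I(B, u) = -4 + u + u² (I(B, u) = -4 + (u*u + u) = -4 + (u² + u) = -4 + (u + u²) = -4 + u + u²)
-31*k(-5) + I(-2, 8) = -31*4 + (-4 + 8 + 8²) = -124 + (-4 + 8 + 64) = -124 + 68 = -56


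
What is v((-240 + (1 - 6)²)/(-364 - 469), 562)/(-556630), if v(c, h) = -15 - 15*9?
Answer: 15/55663 ≈ 0.00026948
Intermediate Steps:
v(c, h) = -150 (v(c, h) = -15 - 135 = -150)
v((-240 + (1 - 6)²)/(-364 - 469), 562)/(-556630) = -150/(-556630) = -150*(-1/556630) = 15/55663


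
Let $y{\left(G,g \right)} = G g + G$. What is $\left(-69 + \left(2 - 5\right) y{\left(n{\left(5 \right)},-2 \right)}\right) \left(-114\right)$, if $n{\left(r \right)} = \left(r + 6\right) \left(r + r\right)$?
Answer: $-29754$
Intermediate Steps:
$n{\left(r \right)} = 2 r \left(6 + r\right)$ ($n{\left(r \right)} = \left(6 + r\right) 2 r = 2 r \left(6 + r\right)$)
$y{\left(G,g \right)} = G + G g$
$\left(-69 + \left(2 - 5\right) y{\left(n{\left(5 \right)},-2 \right)}\right) \left(-114\right) = \left(-69 + \left(2 - 5\right) 2 \cdot 5 \left(6 + 5\right) \left(1 - 2\right)\right) \left(-114\right) = \left(-69 - 3 \cdot 2 \cdot 5 \cdot 11 \left(-1\right)\right) \left(-114\right) = \left(-69 - 3 \cdot 110 \left(-1\right)\right) \left(-114\right) = \left(-69 - -330\right) \left(-114\right) = \left(-69 + 330\right) \left(-114\right) = 261 \left(-114\right) = -29754$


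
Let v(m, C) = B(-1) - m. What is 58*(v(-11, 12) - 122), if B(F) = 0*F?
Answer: -6438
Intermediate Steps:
B(F) = 0
v(m, C) = -m (v(m, C) = 0 - m = -m)
58*(v(-11, 12) - 122) = 58*(-1*(-11) - 122) = 58*(11 - 122) = 58*(-111) = -6438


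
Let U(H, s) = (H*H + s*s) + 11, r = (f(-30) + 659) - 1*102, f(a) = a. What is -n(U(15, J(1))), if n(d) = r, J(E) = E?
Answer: -527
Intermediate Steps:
r = 527 (r = (-30 + 659) - 1*102 = 629 - 102 = 527)
U(H, s) = 11 + H² + s² (U(H, s) = (H² + s²) + 11 = 11 + H² + s²)
n(d) = 527
-n(U(15, J(1))) = -1*527 = -527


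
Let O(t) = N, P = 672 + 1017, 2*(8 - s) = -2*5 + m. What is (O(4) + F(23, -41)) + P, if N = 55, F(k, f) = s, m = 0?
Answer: 1757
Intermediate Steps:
s = 13 (s = 8 - (-2*5 + 0)/2 = 8 - (-10 + 0)/2 = 8 - 1/2*(-10) = 8 + 5 = 13)
F(k, f) = 13
P = 1689
O(t) = 55
(O(4) + F(23, -41)) + P = (55 + 13) + 1689 = 68 + 1689 = 1757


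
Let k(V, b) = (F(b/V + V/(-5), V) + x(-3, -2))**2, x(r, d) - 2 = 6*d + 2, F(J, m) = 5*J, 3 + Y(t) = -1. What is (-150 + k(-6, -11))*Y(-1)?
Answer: 3551/9 ≈ 394.56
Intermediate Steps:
Y(t) = -4 (Y(t) = -3 - 1 = -4)
x(r, d) = 4 + 6*d (x(r, d) = 2 + (6*d + 2) = 2 + (2 + 6*d) = 4 + 6*d)
k(V, b) = (-8 - V + 5*b/V)**2 (k(V, b) = (5*(b/V + V/(-5)) + (4 + 6*(-2)))**2 = (5*(b/V + V*(-1/5)) + (4 - 12))**2 = (5*(b/V - V/5) - 8)**2 = (5*(-V/5 + b/V) - 8)**2 = ((-V + 5*b/V) - 8)**2 = (-8 - V + 5*b/V)**2)
(-150 + k(-6, -11))*Y(-1) = (-150 + ((-6)**2 - 5*(-11) + 8*(-6))**2/(-6)**2)*(-4) = (-150 + (36 + 55 - 48)**2/36)*(-4) = (-150 + (1/36)*43**2)*(-4) = (-150 + (1/36)*1849)*(-4) = (-150 + 1849/36)*(-4) = -3551/36*(-4) = 3551/9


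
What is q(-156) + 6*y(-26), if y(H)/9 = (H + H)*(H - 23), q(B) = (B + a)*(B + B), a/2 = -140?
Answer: 273624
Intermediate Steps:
a = -280 (a = 2*(-140) = -280)
q(B) = 2*B*(-280 + B) (q(B) = (B - 280)*(B + B) = (-280 + B)*(2*B) = 2*B*(-280 + B))
y(H) = 18*H*(-23 + H) (y(H) = 9*((H + H)*(H - 23)) = 9*((2*H)*(-23 + H)) = 9*(2*H*(-23 + H)) = 18*H*(-23 + H))
q(-156) + 6*y(-26) = 2*(-156)*(-280 - 156) + 6*(18*(-26)*(-23 - 26)) = 2*(-156)*(-436) + 6*(18*(-26)*(-49)) = 136032 + 6*22932 = 136032 + 137592 = 273624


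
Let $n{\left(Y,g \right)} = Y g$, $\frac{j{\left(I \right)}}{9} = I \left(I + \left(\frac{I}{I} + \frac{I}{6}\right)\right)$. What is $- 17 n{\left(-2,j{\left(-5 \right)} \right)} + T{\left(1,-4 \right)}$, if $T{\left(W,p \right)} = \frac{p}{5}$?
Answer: $\frac{36971}{5} \approx 7394.2$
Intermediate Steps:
$T{\left(W,p \right)} = \frac{p}{5}$ ($T{\left(W,p \right)} = p \frac{1}{5} = \frac{p}{5}$)
$j{\left(I \right)} = 9 I \left(1 + \frac{7 I}{6}\right)$ ($j{\left(I \right)} = 9 I \left(I + \left(\frac{I}{I} + \frac{I}{6}\right)\right) = 9 I \left(I + \left(1 + I \frac{1}{6}\right)\right) = 9 I \left(I + \left(1 + \frac{I}{6}\right)\right) = 9 I \left(1 + \frac{7 I}{6}\right)$)
$- 17 n{\left(-2,j{\left(-5 \right)} \right)} + T{\left(1,-4 \right)} = - 17 \left(- 2 \cdot \frac{3}{2} \left(-5\right) \left(6 + 7 \left(-5\right)\right)\right) + \frac{1}{5} \left(-4\right) = - 17 \left(- 2 \cdot \frac{3}{2} \left(-5\right) \left(6 - 35\right)\right) - \frac{4}{5} = - 17 \left(- 2 \cdot \frac{3}{2} \left(-5\right) \left(-29\right)\right) - \frac{4}{5} = - 17 \left(\left(-2\right) \frac{435}{2}\right) - \frac{4}{5} = \left(-17\right) \left(-435\right) - \frac{4}{5} = 7395 - \frac{4}{5} = \frac{36971}{5}$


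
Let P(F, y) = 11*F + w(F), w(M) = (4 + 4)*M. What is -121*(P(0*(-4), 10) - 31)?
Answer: 3751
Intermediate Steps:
w(M) = 8*M
P(F, y) = 19*F (P(F, y) = 11*F + 8*F = 19*F)
-121*(P(0*(-4), 10) - 31) = -121*(19*(0*(-4)) - 31) = -121*(19*0 - 31) = -121*(0 - 31) = -121*(-31) = 3751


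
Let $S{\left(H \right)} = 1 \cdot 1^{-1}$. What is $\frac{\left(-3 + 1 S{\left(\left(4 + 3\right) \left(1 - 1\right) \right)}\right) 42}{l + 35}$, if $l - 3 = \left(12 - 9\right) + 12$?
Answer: $- \frac{84}{53} \approx -1.5849$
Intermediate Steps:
$l = 18$ ($l = 3 + \left(\left(12 - 9\right) + 12\right) = 3 + \left(3 + 12\right) = 3 + 15 = 18$)
$S{\left(H \right)} = 1$ ($S{\left(H \right)} = 1 \cdot 1 = 1$)
$\frac{\left(-3 + 1 S{\left(\left(4 + 3\right) \left(1 - 1\right) \right)}\right) 42}{l + 35} = \frac{\left(-3 + 1 \cdot 1\right) 42}{18 + 35} = \frac{\left(-3 + 1\right) 42}{53} = \left(-2\right) 42 \cdot \frac{1}{53} = \left(-84\right) \frac{1}{53} = - \frac{84}{53}$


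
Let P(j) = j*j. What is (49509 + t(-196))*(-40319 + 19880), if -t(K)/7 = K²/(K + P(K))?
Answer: -65765091879/65 ≈ -1.0118e+9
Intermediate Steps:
P(j) = j²
t(K) = -7*K²/(K + K²)
(49509 + t(-196))*(-40319 + 19880) = (49509 - 7*(-196)/(1 - 196))*(-40319 + 19880) = (49509 - 7*(-196)/(-195))*(-20439) = (49509 - 7*(-196)*(-1/195))*(-20439) = (49509 - 1372/195)*(-20439) = (9652883/195)*(-20439) = -65765091879/65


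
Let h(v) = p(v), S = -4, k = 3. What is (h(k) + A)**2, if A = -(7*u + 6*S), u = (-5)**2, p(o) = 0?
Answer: 22801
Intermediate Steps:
h(v) = 0
u = 25
A = -151 (A = -(7*25 + 6*(-4)) = -(175 - 24) = -1*151 = -151)
(h(k) + A)**2 = (0 - 151)**2 = (-151)**2 = 22801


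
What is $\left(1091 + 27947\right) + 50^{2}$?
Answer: $31538$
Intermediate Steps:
$\left(1091 + 27947\right) + 50^{2} = 29038 + 2500 = 31538$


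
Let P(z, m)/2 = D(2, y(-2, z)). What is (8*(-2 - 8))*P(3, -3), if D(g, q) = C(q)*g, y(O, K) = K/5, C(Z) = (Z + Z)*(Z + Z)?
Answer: -2304/5 ≈ -460.80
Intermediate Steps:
C(Z) = 4*Z² (C(Z) = (2*Z)*(2*Z) = 4*Z²)
y(O, K) = K/5 (y(O, K) = K*(⅕) = K/5)
D(g, q) = 4*g*q² (D(g, q) = (4*q²)*g = 4*g*q²)
P(z, m) = 16*z²/25 (P(z, m) = 2*(4*2*(z/5)²) = 2*(4*2*(z²/25)) = 2*(8*z²/25) = 16*z²/25)
(8*(-2 - 8))*P(3, -3) = (8*(-2 - 8))*((16/25)*3²) = (8*(-10))*((16/25)*9) = -80*144/25 = -2304/5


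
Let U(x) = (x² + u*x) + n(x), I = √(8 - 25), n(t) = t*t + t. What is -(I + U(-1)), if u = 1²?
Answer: -I*√17 ≈ -4.1231*I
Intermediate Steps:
n(t) = t + t² (n(t) = t² + t = t + t²)
I = I*√17 (I = √(-17) = I*√17 ≈ 4.1231*I)
u = 1
U(x) = x + x² + x*(1 + x) (U(x) = (x² + 1*x) + x*(1 + x) = (x² + x) + x*(1 + x) = (x + x²) + x*(1 + x) = x + x² + x*(1 + x))
-(I + U(-1)) = -(I*√17 + 2*(-1)*(1 - 1)) = -(I*√17 + 2*(-1)*0) = -(I*√17 + 0) = -I*√17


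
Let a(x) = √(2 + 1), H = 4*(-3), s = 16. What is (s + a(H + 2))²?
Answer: (16 + √3)² ≈ 314.43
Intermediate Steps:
H = -12
a(x) = √3
(s + a(H + 2))² = (16 + √3)²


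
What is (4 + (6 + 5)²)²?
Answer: 15625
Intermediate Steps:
(4 + (6 + 5)²)² = (4 + 11²)² = (4 + 121)² = 125² = 15625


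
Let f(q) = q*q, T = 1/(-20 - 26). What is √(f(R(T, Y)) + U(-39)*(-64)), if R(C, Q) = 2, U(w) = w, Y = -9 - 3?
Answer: 50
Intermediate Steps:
Y = -12
T = -1/46 (T = 1/(-46) = -1/46 ≈ -0.021739)
f(q) = q²
√(f(R(T, Y)) + U(-39)*(-64)) = √(2² - 39*(-64)) = √(4 + 2496) = √2500 = 50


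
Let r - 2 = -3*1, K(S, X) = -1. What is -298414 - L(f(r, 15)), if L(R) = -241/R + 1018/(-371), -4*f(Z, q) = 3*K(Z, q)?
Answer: -331774084/1113 ≈ -2.9809e+5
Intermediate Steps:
r = -1 (r = 2 - 3*1 = 2 - 3 = -1)
f(Z, q) = ¾ (f(Z, q) = -3*(-1)/4 = -¼*(-3) = ¾)
L(R) = -1018/371 - 241/R (L(R) = -241/R + 1018*(-1/371) = -241/R - 1018/371 = -1018/371 - 241/R)
-298414 - L(f(r, 15)) = -298414 - (-1018/371 - 241/¾) = -298414 - (-1018/371 - 241*4/3) = -298414 - (-1018/371 - 964/3) = -298414 - 1*(-360698/1113) = -298414 + 360698/1113 = -331774084/1113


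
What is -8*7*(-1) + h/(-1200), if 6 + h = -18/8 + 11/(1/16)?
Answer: 268129/4800 ≈ 55.860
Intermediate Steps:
h = 671/4 (h = -6 + (-18/8 + 11/(1/16)) = -6 + (-18*⅛ + 11/(1/16)) = -6 + (-9/4 + 11*16) = -6 + (-9/4 + 176) = -6 + 695/4 = 671/4 ≈ 167.75)
-8*7*(-1) + h/(-1200) = -8*7*(-1) + (671/4)/(-1200) = -56*(-1) + (671/4)*(-1/1200) = 56 - 671/4800 = 268129/4800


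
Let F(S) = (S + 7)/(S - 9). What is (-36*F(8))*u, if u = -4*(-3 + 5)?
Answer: -4320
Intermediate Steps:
F(S) = (7 + S)/(-9 + S)
u = -8 (u = -4*2 = -8)
(-36*F(8))*u = -36*(7 + 8)/(-9 + 8)*(-8) = -36*15/(-1)*(-8) = -(-36)*15*(-8) = -36*(-15)*(-8) = 540*(-8) = -4320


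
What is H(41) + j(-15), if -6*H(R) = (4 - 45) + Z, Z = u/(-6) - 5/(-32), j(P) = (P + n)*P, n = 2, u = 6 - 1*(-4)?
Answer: 116401/576 ≈ 202.08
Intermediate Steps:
u = 10 (u = 6 + 4 = 10)
j(P) = P*(2 + P) (j(P) = (P + 2)*P = (2 + P)*P = P*(2 + P))
Z = -145/96 (Z = 10/(-6) - 5/(-32) = 10*(-1/6) - 5*(-1/32) = -5/3 + 5/32 = -145/96 ≈ -1.5104)
H(R) = 4081/576 (H(R) = -((4 - 45) - 145/96)/6 = -(-41 - 145/96)/6 = -1/6*(-4081/96) = 4081/576)
H(41) + j(-15) = 4081/576 - 15*(2 - 15) = 4081/576 - 15*(-13) = 4081/576 + 195 = 116401/576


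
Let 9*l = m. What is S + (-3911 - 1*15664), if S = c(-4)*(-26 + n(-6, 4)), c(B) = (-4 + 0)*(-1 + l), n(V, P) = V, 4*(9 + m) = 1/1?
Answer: -178447/9 ≈ -19827.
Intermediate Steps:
m = -35/4 (m = -9 + (1/4)/1 = -9 + (1/4)*1 = -9 + 1/4 = -35/4 ≈ -8.7500)
l = -35/36 (l = (1/9)*(-35/4) = -35/36 ≈ -0.97222)
c(B) = 71/9 (c(B) = (-4 + 0)*(-1 - 35/36) = -4*(-71/36) = 71/9)
S = -2272/9 (S = 71*(-26 - 6)/9 = (71/9)*(-32) = -2272/9 ≈ -252.44)
S + (-3911 - 1*15664) = -2272/9 + (-3911 - 1*15664) = -2272/9 + (-3911 - 15664) = -2272/9 - 19575 = -178447/9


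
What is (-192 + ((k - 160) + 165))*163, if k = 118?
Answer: -11247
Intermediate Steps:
(-192 + ((k - 160) + 165))*163 = (-192 + ((118 - 160) + 165))*163 = (-192 + (-42 + 165))*163 = (-192 + 123)*163 = -69*163 = -11247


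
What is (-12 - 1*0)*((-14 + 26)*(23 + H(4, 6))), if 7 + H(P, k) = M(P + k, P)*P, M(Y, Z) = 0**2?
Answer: -2304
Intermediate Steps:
M(Y, Z) = 0
H(P, k) = -7 (H(P, k) = -7 + 0*P = -7 + 0 = -7)
(-12 - 1*0)*((-14 + 26)*(23 + H(4, 6))) = (-12 - 1*0)*((-14 + 26)*(23 - 7)) = (-12 + 0)*(12*16) = -12*192 = -2304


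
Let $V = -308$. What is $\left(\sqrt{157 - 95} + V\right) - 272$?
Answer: $-580 + \sqrt{62} \approx -572.13$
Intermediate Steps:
$\left(\sqrt{157 - 95} + V\right) - 272 = \left(\sqrt{157 - 95} - 308\right) - 272 = \left(\sqrt{62} - 308\right) - 272 = \left(-308 + \sqrt{62}\right) - 272 = -580 + \sqrt{62}$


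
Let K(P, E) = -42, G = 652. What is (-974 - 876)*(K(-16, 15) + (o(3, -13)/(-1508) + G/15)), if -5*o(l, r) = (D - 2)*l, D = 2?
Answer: -8140/3 ≈ -2713.3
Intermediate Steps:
o(l, r) = 0 (o(l, r) = -(2 - 2)*l/5 = -0*l = -⅕*0 = 0)
(-974 - 876)*(K(-16, 15) + (o(3, -13)/(-1508) + G/15)) = (-974 - 876)*(-42 + (0/(-1508) + 652/15)) = -1850*(-42 + (0*(-1/1508) + 652*(1/15))) = -1850*(-42 + (0 + 652/15)) = -1850*(-42 + 652/15) = -1850*22/15 = -8140/3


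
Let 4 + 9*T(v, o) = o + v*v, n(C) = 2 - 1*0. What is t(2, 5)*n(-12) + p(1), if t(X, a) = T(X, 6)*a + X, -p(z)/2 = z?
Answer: 26/3 ≈ 8.6667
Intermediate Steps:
n(C) = 2 (n(C) = 2 + 0 = 2)
T(v, o) = -4/9 + o/9 + v²/9 (T(v, o) = -4/9 + (o + v*v)/9 = -4/9 + (o + v²)/9 = -4/9 + (o/9 + v²/9) = -4/9 + o/9 + v²/9)
p(z) = -2*z
t(X, a) = X + a*(2/9 + X²/9) (t(X, a) = (-4/9 + (⅑)*6 + X²/9)*a + X = (-4/9 + ⅔ + X²/9)*a + X = (2/9 + X²/9)*a + X = a*(2/9 + X²/9) + X = X + a*(2/9 + X²/9))
t(2, 5)*n(-12) + p(1) = (2 + (⅑)*5*(2 + 2²))*2 - 2*1 = (2 + (⅑)*5*(2 + 4))*2 - 2 = (2 + (⅑)*5*6)*2 - 2 = (2 + 10/3)*2 - 2 = (16/3)*2 - 2 = 32/3 - 2 = 26/3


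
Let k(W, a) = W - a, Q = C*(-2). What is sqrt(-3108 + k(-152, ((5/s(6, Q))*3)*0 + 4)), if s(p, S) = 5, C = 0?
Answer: 8*I*sqrt(51) ≈ 57.131*I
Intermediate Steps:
Q = 0 (Q = 0*(-2) = 0)
sqrt(-3108 + k(-152, ((5/s(6, Q))*3)*0 + 4)) = sqrt(-3108 + (-152 - (((5/5)*3)*0 + 4))) = sqrt(-3108 + (-152 - (((5*(1/5))*3)*0 + 4))) = sqrt(-3108 + (-152 - ((1*3)*0 + 4))) = sqrt(-3108 + (-152 - (3*0 + 4))) = sqrt(-3108 + (-152 - (0 + 4))) = sqrt(-3108 + (-152 - 1*4)) = sqrt(-3108 + (-152 - 4)) = sqrt(-3108 - 156) = sqrt(-3264) = 8*I*sqrt(51)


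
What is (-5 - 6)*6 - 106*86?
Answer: -9182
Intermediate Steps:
(-5 - 6)*6 - 106*86 = -11*6 - 9116 = -66 - 9116 = -9182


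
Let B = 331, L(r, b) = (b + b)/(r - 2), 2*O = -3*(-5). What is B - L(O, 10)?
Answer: 3601/11 ≈ 327.36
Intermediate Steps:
O = 15/2 (O = (-3*(-5))/2 = (½)*15 = 15/2 ≈ 7.5000)
L(r, b) = 2*b/(-2 + r) (L(r, b) = (2*b)/(-2 + r) = 2*b/(-2 + r))
B - L(O, 10) = 331 - 2*10/(-2 + 15/2) = 331 - 2*10/11/2 = 331 - 2*10*2/11 = 331 - 1*40/11 = 331 - 40/11 = 3601/11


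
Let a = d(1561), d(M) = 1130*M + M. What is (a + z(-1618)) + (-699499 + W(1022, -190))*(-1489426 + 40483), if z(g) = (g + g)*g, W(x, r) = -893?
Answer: 1014835086995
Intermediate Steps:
d(M) = 1131*M
a = 1765491 (a = 1131*1561 = 1765491)
z(g) = 2*g**2 (z(g) = (2*g)*g = 2*g**2)
(a + z(-1618)) + (-699499 + W(1022, -190))*(-1489426 + 40483) = (1765491 + 2*(-1618)**2) + (-699499 - 893)*(-1489426 + 40483) = (1765491 + 2*2617924) - 700392*(-1448943) = (1765491 + 5235848) + 1014828085656 = 7001339 + 1014828085656 = 1014835086995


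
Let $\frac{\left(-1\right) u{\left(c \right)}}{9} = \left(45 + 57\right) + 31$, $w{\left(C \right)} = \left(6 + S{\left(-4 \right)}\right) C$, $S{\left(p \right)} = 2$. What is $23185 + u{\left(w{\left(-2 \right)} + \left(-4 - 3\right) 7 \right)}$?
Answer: $21988$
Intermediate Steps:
$w{\left(C \right)} = 8 C$ ($w{\left(C \right)} = \left(6 + 2\right) C = 8 C$)
$u{\left(c \right)} = -1197$ ($u{\left(c \right)} = - 9 \left(\left(45 + 57\right) + 31\right) = - 9 \left(102 + 31\right) = \left(-9\right) 133 = -1197$)
$23185 + u{\left(w{\left(-2 \right)} + \left(-4 - 3\right) 7 \right)} = 23185 - 1197 = 21988$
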